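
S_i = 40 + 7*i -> [40, 47, 54, 61, 68]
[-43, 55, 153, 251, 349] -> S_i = -43 + 98*i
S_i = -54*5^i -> [-54, -270, -1350, -6750, -33750]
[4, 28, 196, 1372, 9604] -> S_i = 4*7^i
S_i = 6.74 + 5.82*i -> [6.74, 12.56, 18.38, 24.2, 30.02]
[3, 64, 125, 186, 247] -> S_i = 3 + 61*i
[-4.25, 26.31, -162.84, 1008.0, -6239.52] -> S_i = -4.25*(-6.19)^i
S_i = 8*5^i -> [8, 40, 200, 1000, 5000]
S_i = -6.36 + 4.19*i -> [-6.36, -2.17, 2.02, 6.21, 10.4]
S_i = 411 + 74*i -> [411, 485, 559, 633, 707]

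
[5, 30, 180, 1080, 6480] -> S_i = 5*6^i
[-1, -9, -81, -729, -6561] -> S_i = -1*9^i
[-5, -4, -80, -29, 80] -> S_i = Random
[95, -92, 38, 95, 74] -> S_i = Random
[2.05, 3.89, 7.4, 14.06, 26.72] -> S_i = 2.05*1.90^i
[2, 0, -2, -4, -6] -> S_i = 2 + -2*i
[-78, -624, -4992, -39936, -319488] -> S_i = -78*8^i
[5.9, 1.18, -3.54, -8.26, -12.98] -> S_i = 5.90 + -4.72*i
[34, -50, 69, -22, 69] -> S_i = Random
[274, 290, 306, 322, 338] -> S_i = 274 + 16*i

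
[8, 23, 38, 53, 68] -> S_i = 8 + 15*i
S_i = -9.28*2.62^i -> [-9.28, -24.31, -63.7, -166.9, -437.27]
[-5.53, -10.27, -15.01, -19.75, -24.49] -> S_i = -5.53 + -4.74*i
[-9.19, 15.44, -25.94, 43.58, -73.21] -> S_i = -9.19*(-1.68)^i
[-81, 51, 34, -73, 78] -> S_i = Random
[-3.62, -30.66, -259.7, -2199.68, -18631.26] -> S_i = -3.62*8.47^i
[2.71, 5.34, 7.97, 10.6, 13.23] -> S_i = 2.71 + 2.63*i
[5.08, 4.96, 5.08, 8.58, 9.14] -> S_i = Random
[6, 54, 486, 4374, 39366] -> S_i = 6*9^i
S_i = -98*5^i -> [-98, -490, -2450, -12250, -61250]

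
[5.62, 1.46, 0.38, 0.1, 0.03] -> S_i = 5.62*0.26^i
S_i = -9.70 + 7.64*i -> [-9.7, -2.06, 5.58, 13.22, 20.86]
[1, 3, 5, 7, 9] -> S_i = 1 + 2*i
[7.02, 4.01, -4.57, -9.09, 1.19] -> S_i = Random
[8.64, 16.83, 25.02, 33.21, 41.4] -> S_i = 8.64 + 8.19*i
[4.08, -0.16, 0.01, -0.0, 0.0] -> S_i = 4.08*(-0.04)^i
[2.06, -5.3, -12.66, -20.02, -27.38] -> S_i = 2.06 + -7.36*i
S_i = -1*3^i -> [-1, -3, -9, -27, -81]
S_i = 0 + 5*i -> [0, 5, 10, 15, 20]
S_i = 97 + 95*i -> [97, 192, 287, 382, 477]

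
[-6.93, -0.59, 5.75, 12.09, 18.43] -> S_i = -6.93 + 6.34*i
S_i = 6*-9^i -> [6, -54, 486, -4374, 39366]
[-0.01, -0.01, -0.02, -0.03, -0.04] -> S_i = -0.01*1.41^i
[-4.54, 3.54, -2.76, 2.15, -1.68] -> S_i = -4.54*(-0.78)^i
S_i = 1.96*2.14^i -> [1.96, 4.19, 8.98, 19.21, 41.11]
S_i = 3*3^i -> [3, 9, 27, 81, 243]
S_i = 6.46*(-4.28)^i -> [6.46, -27.65, 118.34, -506.48, 2167.74]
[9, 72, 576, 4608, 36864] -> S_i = 9*8^i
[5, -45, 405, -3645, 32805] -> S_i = 5*-9^i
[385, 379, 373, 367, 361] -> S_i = 385 + -6*i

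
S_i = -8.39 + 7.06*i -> [-8.39, -1.33, 5.73, 12.79, 19.85]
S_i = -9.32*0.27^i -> [-9.32, -2.52, -0.68, -0.18, -0.05]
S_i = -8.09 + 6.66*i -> [-8.09, -1.43, 5.23, 11.89, 18.55]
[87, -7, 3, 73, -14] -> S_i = Random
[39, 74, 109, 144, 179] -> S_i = 39 + 35*i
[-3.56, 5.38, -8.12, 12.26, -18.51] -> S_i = -3.56*(-1.51)^i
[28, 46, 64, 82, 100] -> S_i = 28 + 18*i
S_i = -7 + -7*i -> [-7, -14, -21, -28, -35]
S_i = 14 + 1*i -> [14, 15, 16, 17, 18]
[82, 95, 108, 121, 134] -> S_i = 82 + 13*i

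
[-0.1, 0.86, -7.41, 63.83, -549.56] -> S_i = -0.10*(-8.61)^i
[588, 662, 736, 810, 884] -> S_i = 588 + 74*i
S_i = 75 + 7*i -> [75, 82, 89, 96, 103]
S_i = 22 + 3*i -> [22, 25, 28, 31, 34]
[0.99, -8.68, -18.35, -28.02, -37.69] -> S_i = 0.99 + -9.67*i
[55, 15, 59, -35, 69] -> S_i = Random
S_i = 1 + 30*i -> [1, 31, 61, 91, 121]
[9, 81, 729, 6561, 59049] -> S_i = 9*9^i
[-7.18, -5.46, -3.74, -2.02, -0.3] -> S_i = -7.18 + 1.72*i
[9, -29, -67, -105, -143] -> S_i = 9 + -38*i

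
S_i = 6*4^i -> [6, 24, 96, 384, 1536]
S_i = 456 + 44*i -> [456, 500, 544, 588, 632]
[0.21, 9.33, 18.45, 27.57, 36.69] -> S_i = 0.21 + 9.12*i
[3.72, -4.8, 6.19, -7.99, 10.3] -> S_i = 3.72*(-1.29)^i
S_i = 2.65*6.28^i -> [2.65, 16.64, 104.51, 656.33, 4121.78]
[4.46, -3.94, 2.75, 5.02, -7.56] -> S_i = Random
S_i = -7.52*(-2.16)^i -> [-7.52, 16.24, -35.09, 75.78, -163.69]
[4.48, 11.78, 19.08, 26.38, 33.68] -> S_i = 4.48 + 7.30*i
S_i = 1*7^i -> [1, 7, 49, 343, 2401]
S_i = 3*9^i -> [3, 27, 243, 2187, 19683]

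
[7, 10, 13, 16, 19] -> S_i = 7 + 3*i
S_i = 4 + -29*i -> [4, -25, -54, -83, -112]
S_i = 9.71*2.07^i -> [9.71, 20.1, 41.61, 86.13, 178.28]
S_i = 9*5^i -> [9, 45, 225, 1125, 5625]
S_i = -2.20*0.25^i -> [-2.2, -0.55, -0.14, -0.03, -0.01]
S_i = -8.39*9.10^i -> [-8.39, -76.35, -694.78, -6322.46, -57534.39]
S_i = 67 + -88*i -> [67, -21, -109, -197, -285]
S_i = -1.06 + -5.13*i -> [-1.06, -6.19, -11.32, -16.45, -21.58]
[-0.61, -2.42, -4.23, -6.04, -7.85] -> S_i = -0.61 + -1.81*i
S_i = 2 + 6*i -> [2, 8, 14, 20, 26]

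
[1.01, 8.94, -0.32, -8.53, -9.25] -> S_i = Random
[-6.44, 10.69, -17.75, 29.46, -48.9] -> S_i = -6.44*(-1.66)^i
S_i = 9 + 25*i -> [9, 34, 59, 84, 109]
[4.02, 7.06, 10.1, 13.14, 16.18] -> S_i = 4.02 + 3.04*i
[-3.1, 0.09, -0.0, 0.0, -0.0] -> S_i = -3.10*(-0.03)^i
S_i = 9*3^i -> [9, 27, 81, 243, 729]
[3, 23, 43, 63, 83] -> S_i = 3 + 20*i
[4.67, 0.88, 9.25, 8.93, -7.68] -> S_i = Random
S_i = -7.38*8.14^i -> [-7.38, -60.07, -489.0, -3980.43, -32400.67]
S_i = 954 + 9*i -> [954, 963, 972, 981, 990]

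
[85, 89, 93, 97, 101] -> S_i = 85 + 4*i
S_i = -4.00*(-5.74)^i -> [-4.0, 22.96, -131.79, 756.48, -4342.18]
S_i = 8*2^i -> [8, 16, 32, 64, 128]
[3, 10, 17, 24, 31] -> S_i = 3 + 7*i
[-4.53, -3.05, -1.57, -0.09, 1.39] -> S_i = -4.53 + 1.48*i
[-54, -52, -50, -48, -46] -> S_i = -54 + 2*i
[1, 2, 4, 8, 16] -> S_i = 1*2^i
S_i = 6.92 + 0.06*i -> [6.92, 6.98, 7.04, 7.1, 7.16]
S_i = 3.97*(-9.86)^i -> [3.97, -39.14, 385.96, -3805.58, 37523.05]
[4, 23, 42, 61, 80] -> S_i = 4 + 19*i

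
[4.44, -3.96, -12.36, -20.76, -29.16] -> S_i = 4.44 + -8.40*i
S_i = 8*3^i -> [8, 24, 72, 216, 648]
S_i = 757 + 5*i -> [757, 762, 767, 772, 777]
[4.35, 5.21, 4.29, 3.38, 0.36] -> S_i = Random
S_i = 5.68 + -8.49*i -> [5.68, -2.81, -11.3, -19.79, -28.28]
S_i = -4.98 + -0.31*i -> [-4.98, -5.29, -5.6, -5.91, -6.22]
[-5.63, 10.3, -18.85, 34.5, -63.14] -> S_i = -5.63*(-1.83)^i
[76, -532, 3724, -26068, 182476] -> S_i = 76*-7^i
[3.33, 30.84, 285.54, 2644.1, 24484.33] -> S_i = 3.33*9.26^i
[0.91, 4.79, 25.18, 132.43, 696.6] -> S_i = 0.91*5.26^i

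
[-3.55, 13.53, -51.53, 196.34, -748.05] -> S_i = -3.55*(-3.81)^i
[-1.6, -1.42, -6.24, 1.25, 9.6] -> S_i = Random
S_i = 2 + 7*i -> [2, 9, 16, 23, 30]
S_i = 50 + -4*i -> [50, 46, 42, 38, 34]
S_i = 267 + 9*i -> [267, 276, 285, 294, 303]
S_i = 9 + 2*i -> [9, 11, 13, 15, 17]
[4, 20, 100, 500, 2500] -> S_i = 4*5^i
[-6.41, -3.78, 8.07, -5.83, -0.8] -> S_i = Random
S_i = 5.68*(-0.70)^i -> [5.68, -3.98, 2.78, -1.95, 1.36]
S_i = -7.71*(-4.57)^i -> [-7.71, 35.23, -161.02, 735.87, -3362.94]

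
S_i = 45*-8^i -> [45, -360, 2880, -23040, 184320]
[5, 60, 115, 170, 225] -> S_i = 5 + 55*i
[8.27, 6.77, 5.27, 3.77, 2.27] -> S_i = 8.27 + -1.50*i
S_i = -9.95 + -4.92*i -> [-9.95, -14.87, -19.79, -24.71, -29.63]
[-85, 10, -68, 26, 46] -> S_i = Random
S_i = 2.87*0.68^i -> [2.87, 1.95, 1.33, 0.9, 0.61]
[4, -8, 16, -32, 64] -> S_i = 4*-2^i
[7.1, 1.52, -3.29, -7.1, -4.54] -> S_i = Random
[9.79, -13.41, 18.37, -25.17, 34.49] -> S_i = 9.79*(-1.37)^i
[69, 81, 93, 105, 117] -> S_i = 69 + 12*i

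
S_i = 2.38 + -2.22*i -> [2.38, 0.16, -2.06, -4.28, -6.5]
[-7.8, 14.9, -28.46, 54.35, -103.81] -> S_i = -7.80*(-1.91)^i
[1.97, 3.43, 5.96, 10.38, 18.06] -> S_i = 1.97*1.74^i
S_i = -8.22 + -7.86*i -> [-8.22, -16.08, -23.94, -31.8, -39.66]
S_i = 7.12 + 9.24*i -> [7.12, 16.36, 25.6, 34.84, 44.08]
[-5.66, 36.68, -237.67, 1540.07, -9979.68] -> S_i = -5.66*(-6.48)^i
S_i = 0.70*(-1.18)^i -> [0.7, -0.83, 0.97, -1.15, 1.36]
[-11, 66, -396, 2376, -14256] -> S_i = -11*-6^i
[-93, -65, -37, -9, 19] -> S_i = -93 + 28*i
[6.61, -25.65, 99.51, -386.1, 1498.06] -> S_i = 6.61*(-3.88)^i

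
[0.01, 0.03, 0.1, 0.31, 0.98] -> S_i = 0.01*3.15^i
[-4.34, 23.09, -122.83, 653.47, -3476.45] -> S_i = -4.34*(-5.32)^i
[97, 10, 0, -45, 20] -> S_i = Random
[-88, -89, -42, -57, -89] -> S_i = Random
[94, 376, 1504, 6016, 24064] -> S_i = 94*4^i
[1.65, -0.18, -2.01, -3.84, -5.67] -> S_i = 1.65 + -1.83*i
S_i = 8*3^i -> [8, 24, 72, 216, 648]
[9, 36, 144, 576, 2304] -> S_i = 9*4^i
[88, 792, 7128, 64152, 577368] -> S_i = 88*9^i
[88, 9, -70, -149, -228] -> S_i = 88 + -79*i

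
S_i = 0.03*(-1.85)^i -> [0.03, -0.06, 0.1, -0.19, 0.35]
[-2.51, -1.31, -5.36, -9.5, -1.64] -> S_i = Random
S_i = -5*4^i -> [-5, -20, -80, -320, -1280]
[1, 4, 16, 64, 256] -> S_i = 1*4^i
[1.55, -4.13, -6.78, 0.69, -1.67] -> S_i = Random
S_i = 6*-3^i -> [6, -18, 54, -162, 486]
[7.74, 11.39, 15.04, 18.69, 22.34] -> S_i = 7.74 + 3.65*i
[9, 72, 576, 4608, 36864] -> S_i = 9*8^i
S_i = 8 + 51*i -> [8, 59, 110, 161, 212]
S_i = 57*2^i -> [57, 114, 228, 456, 912]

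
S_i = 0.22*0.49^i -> [0.22, 0.11, 0.05, 0.03, 0.01]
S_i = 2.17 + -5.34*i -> [2.17, -3.17, -8.51, -13.85, -19.19]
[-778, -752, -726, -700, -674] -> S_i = -778 + 26*i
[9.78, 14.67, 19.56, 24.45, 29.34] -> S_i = 9.78 + 4.89*i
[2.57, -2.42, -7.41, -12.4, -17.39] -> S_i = 2.57 + -4.99*i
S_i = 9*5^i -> [9, 45, 225, 1125, 5625]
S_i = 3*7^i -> [3, 21, 147, 1029, 7203]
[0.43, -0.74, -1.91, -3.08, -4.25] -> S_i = 0.43 + -1.17*i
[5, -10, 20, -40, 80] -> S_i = 5*-2^i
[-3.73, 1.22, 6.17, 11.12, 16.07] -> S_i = -3.73 + 4.95*i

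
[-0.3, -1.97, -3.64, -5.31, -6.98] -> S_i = -0.30 + -1.67*i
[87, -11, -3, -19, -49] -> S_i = Random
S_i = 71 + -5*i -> [71, 66, 61, 56, 51]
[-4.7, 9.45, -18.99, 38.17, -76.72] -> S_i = -4.70*(-2.01)^i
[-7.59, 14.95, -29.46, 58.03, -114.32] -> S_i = -7.59*(-1.97)^i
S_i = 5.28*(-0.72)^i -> [5.28, -3.8, 2.74, -1.97, 1.42]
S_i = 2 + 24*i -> [2, 26, 50, 74, 98]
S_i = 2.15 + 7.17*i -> [2.15, 9.32, 16.49, 23.66, 30.83]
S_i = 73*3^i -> [73, 219, 657, 1971, 5913]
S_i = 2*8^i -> [2, 16, 128, 1024, 8192]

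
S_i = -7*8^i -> [-7, -56, -448, -3584, -28672]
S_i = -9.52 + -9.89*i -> [-9.52, -19.41, -29.3, -39.19, -49.08]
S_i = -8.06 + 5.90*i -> [-8.06, -2.16, 3.74, 9.64, 15.54]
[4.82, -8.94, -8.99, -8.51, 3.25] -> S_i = Random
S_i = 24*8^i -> [24, 192, 1536, 12288, 98304]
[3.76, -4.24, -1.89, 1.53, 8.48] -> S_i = Random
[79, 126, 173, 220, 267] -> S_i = 79 + 47*i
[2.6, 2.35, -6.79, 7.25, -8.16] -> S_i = Random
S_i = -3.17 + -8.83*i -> [-3.17, -12.0, -20.83, -29.66, -38.49]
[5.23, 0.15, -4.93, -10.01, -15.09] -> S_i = 5.23 + -5.08*i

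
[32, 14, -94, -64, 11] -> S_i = Random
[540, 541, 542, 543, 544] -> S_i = 540 + 1*i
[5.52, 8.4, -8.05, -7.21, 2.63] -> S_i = Random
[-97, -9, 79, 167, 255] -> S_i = -97 + 88*i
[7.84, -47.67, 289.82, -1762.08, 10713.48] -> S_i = 7.84*(-6.08)^i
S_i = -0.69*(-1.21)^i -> [-0.69, 0.83, -1.01, 1.22, -1.48]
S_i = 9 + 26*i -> [9, 35, 61, 87, 113]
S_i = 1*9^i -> [1, 9, 81, 729, 6561]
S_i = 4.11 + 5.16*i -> [4.11, 9.27, 14.43, 19.59, 24.75]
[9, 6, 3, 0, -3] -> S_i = 9 + -3*i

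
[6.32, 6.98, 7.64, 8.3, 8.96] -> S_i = 6.32 + 0.66*i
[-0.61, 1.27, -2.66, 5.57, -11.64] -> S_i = -0.61*(-2.09)^i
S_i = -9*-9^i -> [-9, 81, -729, 6561, -59049]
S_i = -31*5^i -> [-31, -155, -775, -3875, -19375]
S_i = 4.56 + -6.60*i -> [4.56, -2.04, -8.64, -15.24, -21.84]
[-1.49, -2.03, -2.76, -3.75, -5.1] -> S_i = -1.49*1.36^i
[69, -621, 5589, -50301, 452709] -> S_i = 69*-9^i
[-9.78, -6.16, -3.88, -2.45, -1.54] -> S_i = -9.78*0.63^i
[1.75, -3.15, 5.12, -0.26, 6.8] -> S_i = Random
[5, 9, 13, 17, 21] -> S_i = 5 + 4*i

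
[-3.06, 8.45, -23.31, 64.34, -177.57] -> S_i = -3.06*(-2.76)^i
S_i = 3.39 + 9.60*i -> [3.39, 12.99, 22.59, 32.19, 41.79]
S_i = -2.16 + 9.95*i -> [-2.16, 7.79, 17.74, 27.69, 37.64]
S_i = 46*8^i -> [46, 368, 2944, 23552, 188416]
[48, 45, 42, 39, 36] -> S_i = 48 + -3*i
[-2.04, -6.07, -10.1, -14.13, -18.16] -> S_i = -2.04 + -4.03*i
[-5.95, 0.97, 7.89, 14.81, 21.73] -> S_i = -5.95 + 6.92*i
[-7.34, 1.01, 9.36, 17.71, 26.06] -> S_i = -7.34 + 8.35*i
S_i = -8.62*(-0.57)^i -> [-8.62, 4.91, -2.8, 1.6, -0.91]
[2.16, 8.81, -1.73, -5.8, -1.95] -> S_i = Random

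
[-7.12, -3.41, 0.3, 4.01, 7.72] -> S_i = -7.12 + 3.71*i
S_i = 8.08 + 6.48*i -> [8.08, 14.56, 21.04, 27.52, 34.0]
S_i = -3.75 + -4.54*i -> [-3.75, -8.29, -12.83, -17.37, -21.91]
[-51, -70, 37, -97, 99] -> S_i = Random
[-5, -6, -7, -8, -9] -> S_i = -5 + -1*i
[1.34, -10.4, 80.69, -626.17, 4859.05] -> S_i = 1.34*(-7.76)^i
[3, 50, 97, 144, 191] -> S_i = 3 + 47*i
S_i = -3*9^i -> [-3, -27, -243, -2187, -19683]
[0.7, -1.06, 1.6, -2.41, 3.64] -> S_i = 0.70*(-1.51)^i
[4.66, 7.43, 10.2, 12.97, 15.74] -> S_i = 4.66 + 2.77*i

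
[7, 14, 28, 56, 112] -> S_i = 7*2^i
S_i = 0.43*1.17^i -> [0.43, 0.5, 0.59, 0.69, 0.81]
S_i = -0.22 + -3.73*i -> [-0.22, -3.95, -7.68, -11.41, -15.14]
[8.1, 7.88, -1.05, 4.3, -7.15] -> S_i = Random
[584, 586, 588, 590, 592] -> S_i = 584 + 2*i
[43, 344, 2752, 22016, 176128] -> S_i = 43*8^i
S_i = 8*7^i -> [8, 56, 392, 2744, 19208]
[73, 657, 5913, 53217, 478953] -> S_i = 73*9^i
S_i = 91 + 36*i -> [91, 127, 163, 199, 235]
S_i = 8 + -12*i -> [8, -4, -16, -28, -40]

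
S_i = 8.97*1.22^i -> [8.97, 10.94, 13.35, 16.29, 19.87]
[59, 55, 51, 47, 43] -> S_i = 59 + -4*i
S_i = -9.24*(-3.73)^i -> [-9.24, 34.47, -128.56, 479.51, -1788.58]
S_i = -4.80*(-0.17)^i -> [-4.8, 0.82, -0.14, 0.02, -0.0]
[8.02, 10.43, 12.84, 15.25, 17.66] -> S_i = 8.02 + 2.41*i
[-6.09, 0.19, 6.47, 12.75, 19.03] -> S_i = -6.09 + 6.28*i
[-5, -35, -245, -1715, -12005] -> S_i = -5*7^i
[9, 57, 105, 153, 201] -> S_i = 9 + 48*i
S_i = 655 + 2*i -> [655, 657, 659, 661, 663]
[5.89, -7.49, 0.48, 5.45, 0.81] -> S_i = Random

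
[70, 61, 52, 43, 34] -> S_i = 70 + -9*i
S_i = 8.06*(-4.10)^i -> [8.06, -33.05, 135.49, -555.5, 2277.56]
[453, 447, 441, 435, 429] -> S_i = 453 + -6*i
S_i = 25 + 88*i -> [25, 113, 201, 289, 377]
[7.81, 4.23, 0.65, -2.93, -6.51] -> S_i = 7.81 + -3.58*i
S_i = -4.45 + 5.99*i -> [-4.45, 1.54, 7.53, 13.52, 19.51]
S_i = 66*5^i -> [66, 330, 1650, 8250, 41250]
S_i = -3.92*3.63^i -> [-3.92, -14.23, -51.65, -187.5, -680.63]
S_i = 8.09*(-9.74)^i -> [8.09, -78.8, 767.48, -7475.24, 72808.88]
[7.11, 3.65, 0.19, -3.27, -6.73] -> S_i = 7.11 + -3.46*i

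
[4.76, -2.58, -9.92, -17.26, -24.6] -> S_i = 4.76 + -7.34*i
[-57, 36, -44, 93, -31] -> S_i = Random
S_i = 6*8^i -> [6, 48, 384, 3072, 24576]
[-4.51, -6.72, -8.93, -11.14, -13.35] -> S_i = -4.51 + -2.21*i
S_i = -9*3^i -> [-9, -27, -81, -243, -729]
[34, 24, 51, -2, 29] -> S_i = Random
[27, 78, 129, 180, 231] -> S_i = 27 + 51*i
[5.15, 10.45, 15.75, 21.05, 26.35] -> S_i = 5.15 + 5.30*i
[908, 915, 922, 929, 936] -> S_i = 908 + 7*i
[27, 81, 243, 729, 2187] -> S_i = 27*3^i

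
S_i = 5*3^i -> [5, 15, 45, 135, 405]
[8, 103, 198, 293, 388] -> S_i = 8 + 95*i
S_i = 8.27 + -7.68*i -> [8.27, 0.59, -7.09, -14.77, -22.45]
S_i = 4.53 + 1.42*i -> [4.53, 5.95, 7.37, 8.79, 10.21]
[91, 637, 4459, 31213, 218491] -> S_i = 91*7^i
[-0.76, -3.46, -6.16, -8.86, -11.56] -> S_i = -0.76 + -2.70*i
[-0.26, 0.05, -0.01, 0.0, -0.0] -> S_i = -0.26*(-0.18)^i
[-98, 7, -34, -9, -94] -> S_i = Random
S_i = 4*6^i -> [4, 24, 144, 864, 5184]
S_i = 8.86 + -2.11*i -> [8.86, 6.75, 4.64, 2.53, 0.42]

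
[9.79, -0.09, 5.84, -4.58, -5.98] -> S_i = Random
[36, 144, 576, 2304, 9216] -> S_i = 36*4^i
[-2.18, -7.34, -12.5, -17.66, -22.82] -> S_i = -2.18 + -5.16*i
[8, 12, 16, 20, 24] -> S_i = 8 + 4*i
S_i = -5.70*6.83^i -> [-5.7, -38.93, -265.9, -1816.09, -12403.88]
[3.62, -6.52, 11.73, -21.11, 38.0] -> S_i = 3.62*(-1.80)^i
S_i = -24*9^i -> [-24, -216, -1944, -17496, -157464]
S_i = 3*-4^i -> [3, -12, 48, -192, 768]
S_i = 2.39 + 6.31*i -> [2.39, 8.7, 15.01, 21.32, 27.63]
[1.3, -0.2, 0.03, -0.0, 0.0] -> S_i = 1.30*(-0.15)^i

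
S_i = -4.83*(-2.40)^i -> [-4.83, 11.59, -27.82, 66.77, -160.25]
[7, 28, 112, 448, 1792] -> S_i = 7*4^i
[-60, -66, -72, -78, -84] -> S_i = -60 + -6*i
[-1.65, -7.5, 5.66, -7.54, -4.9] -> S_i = Random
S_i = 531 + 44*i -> [531, 575, 619, 663, 707]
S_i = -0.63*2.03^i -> [-0.63, -1.28, -2.6, -5.27, -10.7]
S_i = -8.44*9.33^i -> [-8.44, -78.75, -734.69, -6854.68, -63954.19]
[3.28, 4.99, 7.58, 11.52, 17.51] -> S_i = 3.28*1.52^i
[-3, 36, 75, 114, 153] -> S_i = -3 + 39*i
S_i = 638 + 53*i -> [638, 691, 744, 797, 850]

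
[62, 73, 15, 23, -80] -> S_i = Random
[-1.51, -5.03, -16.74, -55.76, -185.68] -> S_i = -1.51*3.33^i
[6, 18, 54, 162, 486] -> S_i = 6*3^i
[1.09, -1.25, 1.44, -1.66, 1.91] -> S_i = 1.09*(-1.15)^i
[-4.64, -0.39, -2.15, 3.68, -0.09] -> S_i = Random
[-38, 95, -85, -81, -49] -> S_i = Random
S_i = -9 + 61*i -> [-9, 52, 113, 174, 235]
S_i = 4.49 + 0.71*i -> [4.49, 5.2, 5.91, 6.62, 7.33]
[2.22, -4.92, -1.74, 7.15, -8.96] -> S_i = Random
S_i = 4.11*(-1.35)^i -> [4.11, -5.55, 7.49, -10.11, 13.65]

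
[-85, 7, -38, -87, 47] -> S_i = Random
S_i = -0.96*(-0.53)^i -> [-0.96, 0.51, -0.27, 0.14, -0.08]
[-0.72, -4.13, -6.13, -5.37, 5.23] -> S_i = Random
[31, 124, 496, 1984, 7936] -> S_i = 31*4^i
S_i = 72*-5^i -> [72, -360, 1800, -9000, 45000]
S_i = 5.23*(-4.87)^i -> [5.23, -25.47, 124.04, -604.07, 2941.83]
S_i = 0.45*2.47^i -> [0.45, 1.11, 2.75, 6.78, 16.75]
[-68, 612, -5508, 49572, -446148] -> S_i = -68*-9^i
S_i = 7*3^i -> [7, 21, 63, 189, 567]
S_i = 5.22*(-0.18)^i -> [5.22, -0.94, 0.17, -0.03, 0.01]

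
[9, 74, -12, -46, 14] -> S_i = Random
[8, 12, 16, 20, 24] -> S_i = 8 + 4*i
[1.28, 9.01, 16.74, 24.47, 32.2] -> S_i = 1.28 + 7.73*i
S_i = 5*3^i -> [5, 15, 45, 135, 405]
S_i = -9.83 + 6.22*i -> [-9.83, -3.61, 2.61, 8.83, 15.05]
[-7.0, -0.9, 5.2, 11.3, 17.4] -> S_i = -7.00 + 6.10*i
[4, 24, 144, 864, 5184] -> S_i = 4*6^i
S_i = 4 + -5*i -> [4, -1, -6, -11, -16]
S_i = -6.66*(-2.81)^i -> [-6.66, 18.71, -52.59, 147.77, -415.24]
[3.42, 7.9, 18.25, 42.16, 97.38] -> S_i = 3.42*2.31^i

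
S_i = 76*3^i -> [76, 228, 684, 2052, 6156]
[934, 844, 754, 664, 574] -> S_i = 934 + -90*i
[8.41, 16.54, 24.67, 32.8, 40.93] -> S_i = 8.41 + 8.13*i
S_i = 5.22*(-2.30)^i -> [5.22, -12.01, 27.61, -63.51, 146.08]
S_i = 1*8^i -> [1, 8, 64, 512, 4096]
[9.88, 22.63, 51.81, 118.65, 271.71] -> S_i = 9.88*2.29^i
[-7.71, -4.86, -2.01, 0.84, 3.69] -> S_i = -7.71 + 2.85*i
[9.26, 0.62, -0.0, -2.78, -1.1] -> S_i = Random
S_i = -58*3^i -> [-58, -174, -522, -1566, -4698]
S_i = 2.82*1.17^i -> [2.82, 3.3, 3.86, 4.52, 5.28]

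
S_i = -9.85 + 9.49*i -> [-9.85, -0.36, 9.13, 18.62, 28.11]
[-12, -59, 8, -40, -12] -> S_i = Random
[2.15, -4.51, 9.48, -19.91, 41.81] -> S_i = 2.15*(-2.10)^i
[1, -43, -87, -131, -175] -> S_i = 1 + -44*i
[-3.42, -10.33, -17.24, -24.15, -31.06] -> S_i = -3.42 + -6.91*i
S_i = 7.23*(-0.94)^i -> [7.23, -6.8, 6.39, -6.01, 5.64]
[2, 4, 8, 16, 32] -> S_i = 2*2^i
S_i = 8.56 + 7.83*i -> [8.56, 16.39, 24.22, 32.05, 39.88]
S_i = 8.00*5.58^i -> [8.0, 44.64, 249.09, 1389.93, 7755.8]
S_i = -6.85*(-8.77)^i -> [-6.85, 60.07, -526.85, 4620.5, -40521.82]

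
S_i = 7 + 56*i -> [7, 63, 119, 175, 231]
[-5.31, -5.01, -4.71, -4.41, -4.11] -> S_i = -5.31 + 0.30*i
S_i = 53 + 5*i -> [53, 58, 63, 68, 73]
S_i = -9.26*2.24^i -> [-9.26, -20.74, -46.46, -104.08, -233.13]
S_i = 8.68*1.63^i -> [8.68, 14.15, 23.06, 37.59, 61.27]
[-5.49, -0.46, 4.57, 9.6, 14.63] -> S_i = -5.49 + 5.03*i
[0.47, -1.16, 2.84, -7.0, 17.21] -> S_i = 0.47*(-2.46)^i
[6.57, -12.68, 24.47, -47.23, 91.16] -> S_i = 6.57*(-1.93)^i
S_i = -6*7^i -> [-6, -42, -294, -2058, -14406]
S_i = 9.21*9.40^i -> [9.21, 86.57, 813.8, 7649.68, 71906.98]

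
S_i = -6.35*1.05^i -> [-6.35, -6.67, -7.0, -7.35, -7.72]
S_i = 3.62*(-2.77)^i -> [3.62, -10.03, 27.78, -76.94, 213.12]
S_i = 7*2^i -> [7, 14, 28, 56, 112]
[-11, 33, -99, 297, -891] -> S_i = -11*-3^i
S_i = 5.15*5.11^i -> [5.15, 26.32, 134.48, 687.18, 3511.49]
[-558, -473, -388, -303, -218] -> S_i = -558 + 85*i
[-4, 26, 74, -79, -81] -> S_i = Random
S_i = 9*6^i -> [9, 54, 324, 1944, 11664]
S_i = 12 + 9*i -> [12, 21, 30, 39, 48]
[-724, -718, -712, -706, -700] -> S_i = -724 + 6*i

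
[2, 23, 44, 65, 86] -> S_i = 2 + 21*i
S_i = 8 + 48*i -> [8, 56, 104, 152, 200]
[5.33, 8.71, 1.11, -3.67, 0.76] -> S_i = Random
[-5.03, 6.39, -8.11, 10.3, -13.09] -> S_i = -5.03*(-1.27)^i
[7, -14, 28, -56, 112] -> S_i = 7*-2^i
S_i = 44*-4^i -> [44, -176, 704, -2816, 11264]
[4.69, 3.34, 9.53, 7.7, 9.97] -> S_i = Random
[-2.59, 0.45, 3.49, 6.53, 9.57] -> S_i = -2.59 + 3.04*i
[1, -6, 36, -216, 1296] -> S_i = 1*-6^i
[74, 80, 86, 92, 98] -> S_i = 74 + 6*i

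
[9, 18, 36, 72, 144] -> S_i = 9*2^i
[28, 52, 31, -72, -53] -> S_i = Random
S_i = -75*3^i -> [-75, -225, -675, -2025, -6075]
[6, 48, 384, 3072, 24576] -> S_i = 6*8^i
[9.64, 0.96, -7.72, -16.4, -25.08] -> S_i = 9.64 + -8.68*i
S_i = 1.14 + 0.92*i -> [1.14, 2.06, 2.98, 3.9, 4.82]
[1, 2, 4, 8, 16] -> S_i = 1*2^i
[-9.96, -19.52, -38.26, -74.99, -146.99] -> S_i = -9.96*1.96^i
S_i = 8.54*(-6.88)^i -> [8.54, -58.76, 404.24, -2781.14, 19134.26]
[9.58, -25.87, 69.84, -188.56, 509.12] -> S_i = 9.58*(-2.70)^i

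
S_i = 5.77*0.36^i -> [5.77, 2.08, 0.75, 0.27, 0.1]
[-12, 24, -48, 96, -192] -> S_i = -12*-2^i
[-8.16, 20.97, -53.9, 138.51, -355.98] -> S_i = -8.16*(-2.57)^i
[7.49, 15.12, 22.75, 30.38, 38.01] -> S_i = 7.49 + 7.63*i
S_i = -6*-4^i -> [-6, 24, -96, 384, -1536]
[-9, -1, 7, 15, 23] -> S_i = -9 + 8*i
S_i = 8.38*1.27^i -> [8.38, 10.64, 13.52, 17.17, 21.8]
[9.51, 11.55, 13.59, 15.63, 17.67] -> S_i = 9.51 + 2.04*i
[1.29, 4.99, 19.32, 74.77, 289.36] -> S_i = 1.29*3.87^i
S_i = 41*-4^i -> [41, -164, 656, -2624, 10496]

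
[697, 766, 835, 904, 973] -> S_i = 697 + 69*i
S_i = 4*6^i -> [4, 24, 144, 864, 5184]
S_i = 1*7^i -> [1, 7, 49, 343, 2401]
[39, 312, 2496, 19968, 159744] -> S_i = 39*8^i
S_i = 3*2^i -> [3, 6, 12, 24, 48]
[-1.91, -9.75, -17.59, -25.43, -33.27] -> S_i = -1.91 + -7.84*i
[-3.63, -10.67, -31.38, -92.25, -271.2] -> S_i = -3.63*2.94^i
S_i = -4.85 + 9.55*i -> [-4.85, 4.7, 14.25, 23.8, 33.35]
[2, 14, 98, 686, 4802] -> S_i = 2*7^i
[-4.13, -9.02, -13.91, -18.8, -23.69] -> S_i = -4.13 + -4.89*i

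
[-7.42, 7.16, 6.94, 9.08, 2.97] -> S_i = Random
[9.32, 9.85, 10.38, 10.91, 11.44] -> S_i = 9.32 + 0.53*i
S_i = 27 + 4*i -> [27, 31, 35, 39, 43]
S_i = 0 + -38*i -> [0, -38, -76, -114, -152]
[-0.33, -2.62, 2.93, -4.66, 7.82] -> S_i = Random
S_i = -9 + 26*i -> [-9, 17, 43, 69, 95]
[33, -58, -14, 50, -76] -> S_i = Random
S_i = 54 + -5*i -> [54, 49, 44, 39, 34]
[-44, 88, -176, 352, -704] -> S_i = -44*-2^i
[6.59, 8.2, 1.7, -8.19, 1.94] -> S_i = Random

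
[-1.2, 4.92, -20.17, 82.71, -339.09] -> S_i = -1.20*(-4.10)^i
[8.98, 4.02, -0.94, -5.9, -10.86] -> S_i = 8.98 + -4.96*i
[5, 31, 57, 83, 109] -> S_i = 5 + 26*i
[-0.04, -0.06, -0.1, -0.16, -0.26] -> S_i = -0.04*1.59^i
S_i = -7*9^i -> [-7, -63, -567, -5103, -45927]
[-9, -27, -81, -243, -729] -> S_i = -9*3^i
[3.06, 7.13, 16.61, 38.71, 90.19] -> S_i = 3.06*2.33^i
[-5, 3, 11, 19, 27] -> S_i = -5 + 8*i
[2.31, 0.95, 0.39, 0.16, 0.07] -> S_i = 2.31*0.41^i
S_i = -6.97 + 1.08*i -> [-6.97, -5.89, -4.81, -3.73, -2.65]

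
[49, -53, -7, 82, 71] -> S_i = Random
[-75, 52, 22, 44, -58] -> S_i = Random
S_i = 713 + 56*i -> [713, 769, 825, 881, 937]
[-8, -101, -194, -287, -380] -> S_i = -8 + -93*i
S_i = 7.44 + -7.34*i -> [7.44, 0.1, -7.24, -14.58, -21.92]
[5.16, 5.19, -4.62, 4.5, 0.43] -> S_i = Random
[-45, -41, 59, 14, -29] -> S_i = Random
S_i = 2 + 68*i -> [2, 70, 138, 206, 274]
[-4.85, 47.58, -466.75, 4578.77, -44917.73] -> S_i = -4.85*(-9.81)^i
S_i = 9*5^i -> [9, 45, 225, 1125, 5625]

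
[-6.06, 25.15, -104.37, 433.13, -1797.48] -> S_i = -6.06*(-4.15)^i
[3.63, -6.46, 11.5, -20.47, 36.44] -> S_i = 3.63*(-1.78)^i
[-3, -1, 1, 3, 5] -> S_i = -3 + 2*i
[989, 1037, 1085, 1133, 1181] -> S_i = 989 + 48*i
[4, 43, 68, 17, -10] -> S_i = Random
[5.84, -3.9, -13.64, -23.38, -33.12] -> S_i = 5.84 + -9.74*i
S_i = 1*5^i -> [1, 5, 25, 125, 625]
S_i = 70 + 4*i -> [70, 74, 78, 82, 86]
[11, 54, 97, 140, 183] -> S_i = 11 + 43*i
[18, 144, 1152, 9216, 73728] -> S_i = 18*8^i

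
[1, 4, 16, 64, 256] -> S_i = 1*4^i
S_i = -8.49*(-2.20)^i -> [-8.49, 18.68, -41.09, 90.4, -198.88]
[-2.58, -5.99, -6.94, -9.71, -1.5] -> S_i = Random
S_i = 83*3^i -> [83, 249, 747, 2241, 6723]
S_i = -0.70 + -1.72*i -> [-0.7, -2.42, -4.14, -5.86, -7.58]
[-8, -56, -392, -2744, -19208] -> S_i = -8*7^i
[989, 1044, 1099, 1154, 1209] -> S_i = 989 + 55*i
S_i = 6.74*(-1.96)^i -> [6.74, -13.21, 25.89, -50.75, 99.47]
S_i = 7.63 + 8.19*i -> [7.63, 15.82, 24.01, 32.2, 40.39]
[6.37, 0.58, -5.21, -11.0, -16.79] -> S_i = 6.37 + -5.79*i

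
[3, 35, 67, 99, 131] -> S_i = 3 + 32*i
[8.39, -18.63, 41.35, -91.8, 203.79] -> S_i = 8.39*(-2.22)^i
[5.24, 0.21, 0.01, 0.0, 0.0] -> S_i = 5.24*0.04^i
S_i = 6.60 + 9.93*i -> [6.6, 16.53, 26.46, 36.39, 46.32]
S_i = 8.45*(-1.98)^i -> [8.45, -16.73, 33.13, -65.59, 129.87]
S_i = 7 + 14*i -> [7, 21, 35, 49, 63]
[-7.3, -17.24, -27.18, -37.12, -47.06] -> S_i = -7.30 + -9.94*i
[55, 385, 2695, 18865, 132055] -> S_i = 55*7^i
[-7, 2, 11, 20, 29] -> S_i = -7 + 9*i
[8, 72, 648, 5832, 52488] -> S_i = 8*9^i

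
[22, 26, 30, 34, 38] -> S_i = 22 + 4*i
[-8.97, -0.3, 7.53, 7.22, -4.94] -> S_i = Random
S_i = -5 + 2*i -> [-5, -3, -1, 1, 3]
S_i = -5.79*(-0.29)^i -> [-5.79, 1.68, -0.49, 0.14, -0.04]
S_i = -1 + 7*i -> [-1, 6, 13, 20, 27]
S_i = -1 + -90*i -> [-1, -91, -181, -271, -361]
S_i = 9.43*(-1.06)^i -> [9.43, -10.0, 10.6, -11.23, 11.91]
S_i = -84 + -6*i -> [-84, -90, -96, -102, -108]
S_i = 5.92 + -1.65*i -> [5.92, 4.27, 2.62, 0.97, -0.68]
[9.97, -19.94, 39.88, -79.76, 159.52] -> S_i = 9.97*(-2.00)^i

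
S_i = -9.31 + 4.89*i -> [-9.31, -4.42, 0.47, 5.36, 10.25]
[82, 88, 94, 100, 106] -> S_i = 82 + 6*i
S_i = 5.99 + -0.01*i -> [5.99, 5.98, 5.97, 5.96, 5.95]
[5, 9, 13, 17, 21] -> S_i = 5 + 4*i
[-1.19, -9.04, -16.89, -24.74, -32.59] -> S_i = -1.19 + -7.85*i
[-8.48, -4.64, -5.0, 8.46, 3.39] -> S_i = Random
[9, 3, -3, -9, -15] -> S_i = 9 + -6*i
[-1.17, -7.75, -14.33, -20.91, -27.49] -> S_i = -1.17 + -6.58*i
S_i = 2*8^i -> [2, 16, 128, 1024, 8192]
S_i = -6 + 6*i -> [-6, 0, 6, 12, 18]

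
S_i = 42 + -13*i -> [42, 29, 16, 3, -10]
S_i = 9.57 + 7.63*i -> [9.57, 17.2, 24.83, 32.46, 40.09]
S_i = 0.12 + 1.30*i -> [0.12, 1.42, 2.72, 4.02, 5.32]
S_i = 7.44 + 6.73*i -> [7.44, 14.17, 20.9, 27.63, 34.36]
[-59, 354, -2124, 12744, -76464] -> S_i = -59*-6^i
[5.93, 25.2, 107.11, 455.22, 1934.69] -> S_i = 5.93*4.25^i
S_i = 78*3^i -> [78, 234, 702, 2106, 6318]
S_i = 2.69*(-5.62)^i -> [2.69, -15.12, 84.96, -477.49, 2683.47]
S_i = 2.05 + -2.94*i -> [2.05, -0.89, -3.83, -6.77, -9.71]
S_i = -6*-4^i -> [-6, 24, -96, 384, -1536]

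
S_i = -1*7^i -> [-1, -7, -49, -343, -2401]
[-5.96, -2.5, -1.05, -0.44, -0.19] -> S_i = -5.96*0.42^i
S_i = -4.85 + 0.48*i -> [-4.85, -4.37, -3.89, -3.41, -2.93]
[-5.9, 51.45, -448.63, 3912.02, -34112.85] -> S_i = -5.90*(-8.72)^i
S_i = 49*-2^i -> [49, -98, 196, -392, 784]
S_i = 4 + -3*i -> [4, 1, -2, -5, -8]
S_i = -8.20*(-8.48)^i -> [-8.2, 69.54, -589.67, 5000.36, -42403.07]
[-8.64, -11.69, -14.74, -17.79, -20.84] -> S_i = -8.64 + -3.05*i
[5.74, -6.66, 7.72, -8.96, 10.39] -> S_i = 5.74*(-1.16)^i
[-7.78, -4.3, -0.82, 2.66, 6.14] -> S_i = -7.78 + 3.48*i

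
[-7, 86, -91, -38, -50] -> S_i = Random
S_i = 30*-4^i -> [30, -120, 480, -1920, 7680]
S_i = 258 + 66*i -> [258, 324, 390, 456, 522]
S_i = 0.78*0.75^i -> [0.78, 0.58, 0.44, 0.33, 0.25]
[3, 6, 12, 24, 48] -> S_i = 3*2^i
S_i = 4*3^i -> [4, 12, 36, 108, 324]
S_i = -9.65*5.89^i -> [-9.65, -56.84, -334.78, -1971.85, -11614.18]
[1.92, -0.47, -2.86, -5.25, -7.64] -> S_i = 1.92 + -2.39*i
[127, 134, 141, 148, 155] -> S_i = 127 + 7*i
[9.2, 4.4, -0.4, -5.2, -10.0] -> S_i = 9.20 + -4.80*i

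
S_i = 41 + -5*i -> [41, 36, 31, 26, 21]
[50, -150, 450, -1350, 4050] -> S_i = 50*-3^i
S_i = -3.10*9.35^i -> [-3.1, -28.98, -271.01, -2533.94, -23692.35]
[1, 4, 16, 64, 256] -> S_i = 1*4^i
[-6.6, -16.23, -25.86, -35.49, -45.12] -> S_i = -6.60 + -9.63*i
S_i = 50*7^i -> [50, 350, 2450, 17150, 120050]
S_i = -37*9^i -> [-37, -333, -2997, -26973, -242757]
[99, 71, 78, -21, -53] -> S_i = Random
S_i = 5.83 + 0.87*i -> [5.83, 6.7, 7.57, 8.44, 9.31]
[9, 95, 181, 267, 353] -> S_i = 9 + 86*i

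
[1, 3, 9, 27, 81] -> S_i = 1*3^i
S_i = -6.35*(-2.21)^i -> [-6.35, 14.03, -31.01, 68.54, -151.48]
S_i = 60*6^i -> [60, 360, 2160, 12960, 77760]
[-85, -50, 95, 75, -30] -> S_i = Random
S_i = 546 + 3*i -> [546, 549, 552, 555, 558]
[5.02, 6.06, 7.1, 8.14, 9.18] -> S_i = 5.02 + 1.04*i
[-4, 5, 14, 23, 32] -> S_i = -4 + 9*i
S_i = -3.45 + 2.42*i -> [-3.45, -1.03, 1.39, 3.81, 6.23]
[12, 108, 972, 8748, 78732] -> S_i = 12*9^i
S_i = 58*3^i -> [58, 174, 522, 1566, 4698]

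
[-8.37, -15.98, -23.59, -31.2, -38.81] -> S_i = -8.37 + -7.61*i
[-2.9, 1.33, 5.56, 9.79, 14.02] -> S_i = -2.90 + 4.23*i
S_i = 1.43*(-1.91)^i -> [1.43, -2.73, 5.22, -9.96, 19.03]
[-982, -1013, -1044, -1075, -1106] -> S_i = -982 + -31*i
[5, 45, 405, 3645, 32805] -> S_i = 5*9^i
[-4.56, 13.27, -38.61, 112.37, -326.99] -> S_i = -4.56*(-2.91)^i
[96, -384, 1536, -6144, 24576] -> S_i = 96*-4^i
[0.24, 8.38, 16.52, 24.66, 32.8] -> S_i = 0.24 + 8.14*i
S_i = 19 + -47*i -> [19, -28, -75, -122, -169]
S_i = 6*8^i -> [6, 48, 384, 3072, 24576]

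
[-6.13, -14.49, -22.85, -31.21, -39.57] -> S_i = -6.13 + -8.36*i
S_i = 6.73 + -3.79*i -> [6.73, 2.94, -0.85, -4.64, -8.43]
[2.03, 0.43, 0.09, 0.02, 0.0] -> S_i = 2.03*0.21^i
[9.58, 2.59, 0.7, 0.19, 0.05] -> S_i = 9.58*0.27^i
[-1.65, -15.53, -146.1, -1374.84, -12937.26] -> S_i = -1.65*9.41^i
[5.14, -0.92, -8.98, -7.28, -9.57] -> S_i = Random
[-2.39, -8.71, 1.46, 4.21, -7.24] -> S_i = Random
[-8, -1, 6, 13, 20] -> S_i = -8 + 7*i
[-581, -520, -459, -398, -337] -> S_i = -581 + 61*i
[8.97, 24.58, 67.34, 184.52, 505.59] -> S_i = 8.97*2.74^i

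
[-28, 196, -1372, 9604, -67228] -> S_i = -28*-7^i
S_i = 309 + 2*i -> [309, 311, 313, 315, 317]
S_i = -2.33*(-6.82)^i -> [-2.33, 15.89, -108.37, 739.11, -5040.73]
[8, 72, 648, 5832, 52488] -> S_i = 8*9^i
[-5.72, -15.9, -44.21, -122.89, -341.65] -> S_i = -5.72*2.78^i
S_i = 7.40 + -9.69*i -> [7.4, -2.29, -11.98, -21.67, -31.36]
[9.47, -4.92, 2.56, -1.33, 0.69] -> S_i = 9.47*(-0.52)^i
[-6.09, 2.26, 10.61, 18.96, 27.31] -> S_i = -6.09 + 8.35*i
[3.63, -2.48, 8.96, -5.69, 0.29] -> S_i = Random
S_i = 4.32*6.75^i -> [4.32, 29.16, 196.83, 1328.6, 8968.07]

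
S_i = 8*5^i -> [8, 40, 200, 1000, 5000]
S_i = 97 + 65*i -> [97, 162, 227, 292, 357]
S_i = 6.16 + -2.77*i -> [6.16, 3.39, 0.62, -2.15, -4.92]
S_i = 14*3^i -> [14, 42, 126, 378, 1134]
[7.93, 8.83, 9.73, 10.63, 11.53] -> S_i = 7.93 + 0.90*i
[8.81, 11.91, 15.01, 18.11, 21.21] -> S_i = 8.81 + 3.10*i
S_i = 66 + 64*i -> [66, 130, 194, 258, 322]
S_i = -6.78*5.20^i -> [-6.78, -35.26, -183.33, -953.32, -4957.28]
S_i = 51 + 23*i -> [51, 74, 97, 120, 143]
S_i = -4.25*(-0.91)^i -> [-4.25, 3.87, -3.52, 3.2, -2.91]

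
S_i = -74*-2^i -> [-74, 148, -296, 592, -1184]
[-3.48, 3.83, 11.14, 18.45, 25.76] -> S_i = -3.48 + 7.31*i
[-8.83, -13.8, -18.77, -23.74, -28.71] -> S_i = -8.83 + -4.97*i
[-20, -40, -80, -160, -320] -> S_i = -20*2^i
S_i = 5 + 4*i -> [5, 9, 13, 17, 21]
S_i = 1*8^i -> [1, 8, 64, 512, 4096]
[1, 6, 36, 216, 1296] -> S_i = 1*6^i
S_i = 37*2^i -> [37, 74, 148, 296, 592]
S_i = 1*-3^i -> [1, -3, 9, -27, 81]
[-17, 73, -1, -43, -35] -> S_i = Random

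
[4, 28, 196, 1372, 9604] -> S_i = 4*7^i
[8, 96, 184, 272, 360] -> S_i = 8 + 88*i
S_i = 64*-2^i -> [64, -128, 256, -512, 1024]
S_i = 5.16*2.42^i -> [5.16, 12.49, 30.22, 73.13, 176.97]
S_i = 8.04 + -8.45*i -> [8.04, -0.41, -8.86, -17.31, -25.76]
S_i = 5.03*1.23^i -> [5.03, 6.19, 7.61, 9.36, 11.51]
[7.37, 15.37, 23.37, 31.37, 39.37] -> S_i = 7.37 + 8.00*i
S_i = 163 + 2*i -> [163, 165, 167, 169, 171]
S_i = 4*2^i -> [4, 8, 16, 32, 64]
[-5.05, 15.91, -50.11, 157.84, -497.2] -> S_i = -5.05*(-3.15)^i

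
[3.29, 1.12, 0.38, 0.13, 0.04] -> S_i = 3.29*0.34^i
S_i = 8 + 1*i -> [8, 9, 10, 11, 12]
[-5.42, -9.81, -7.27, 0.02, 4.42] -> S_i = Random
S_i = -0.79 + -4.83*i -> [-0.79, -5.62, -10.45, -15.28, -20.11]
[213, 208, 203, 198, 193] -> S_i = 213 + -5*i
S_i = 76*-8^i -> [76, -608, 4864, -38912, 311296]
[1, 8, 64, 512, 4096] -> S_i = 1*8^i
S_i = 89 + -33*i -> [89, 56, 23, -10, -43]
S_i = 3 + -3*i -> [3, 0, -3, -6, -9]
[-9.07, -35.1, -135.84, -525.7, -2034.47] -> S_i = -9.07*3.87^i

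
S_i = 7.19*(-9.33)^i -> [7.19, -67.08, 625.88, -5839.48, 54482.3]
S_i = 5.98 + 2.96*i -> [5.98, 8.94, 11.9, 14.86, 17.82]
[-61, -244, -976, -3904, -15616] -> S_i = -61*4^i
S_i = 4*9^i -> [4, 36, 324, 2916, 26244]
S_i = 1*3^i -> [1, 3, 9, 27, 81]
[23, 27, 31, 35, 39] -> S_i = 23 + 4*i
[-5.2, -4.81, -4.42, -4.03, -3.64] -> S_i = -5.20 + 0.39*i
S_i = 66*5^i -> [66, 330, 1650, 8250, 41250]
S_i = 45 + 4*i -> [45, 49, 53, 57, 61]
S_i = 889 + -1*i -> [889, 888, 887, 886, 885]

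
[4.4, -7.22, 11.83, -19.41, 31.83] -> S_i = 4.40*(-1.64)^i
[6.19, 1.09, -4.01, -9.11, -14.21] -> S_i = 6.19 + -5.10*i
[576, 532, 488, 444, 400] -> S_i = 576 + -44*i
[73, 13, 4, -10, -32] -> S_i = Random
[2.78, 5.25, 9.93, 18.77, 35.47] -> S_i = 2.78*1.89^i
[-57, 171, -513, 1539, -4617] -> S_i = -57*-3^i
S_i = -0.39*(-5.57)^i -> [-0.39, 2.17, -12.1, 67.4, -375.39]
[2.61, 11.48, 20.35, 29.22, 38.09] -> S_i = 2.61 + 8.87*i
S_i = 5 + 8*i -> [5, 13, 21, 29, 37]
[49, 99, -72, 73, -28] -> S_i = Random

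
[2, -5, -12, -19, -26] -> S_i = 2 + -7*i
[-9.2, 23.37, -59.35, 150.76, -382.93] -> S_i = -9.20*(-2.54)^i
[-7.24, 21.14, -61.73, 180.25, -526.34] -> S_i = -7.24*(-2.92)^i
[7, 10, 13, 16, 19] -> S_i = 7 + 3*i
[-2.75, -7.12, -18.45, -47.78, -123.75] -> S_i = -2.75*2.59^i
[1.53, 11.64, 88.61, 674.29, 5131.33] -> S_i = 1.53*7.61^i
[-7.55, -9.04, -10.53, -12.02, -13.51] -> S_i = -7.55 + -1.49*i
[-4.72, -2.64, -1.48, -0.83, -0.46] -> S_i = -4.72*0.56^i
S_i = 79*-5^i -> [79, -395, 1975, -9875, 49375]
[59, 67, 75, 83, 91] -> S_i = 59 + 8*i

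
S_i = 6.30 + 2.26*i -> [6.3, 8.56, 10.82, 13.08, 15.34]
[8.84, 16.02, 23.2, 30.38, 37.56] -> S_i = 8.84 + 7.18*i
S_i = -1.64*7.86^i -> [-1.64, -12.89, -101.32, -796.36, -6259.42]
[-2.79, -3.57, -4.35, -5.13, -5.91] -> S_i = -2.79 + -0.78*i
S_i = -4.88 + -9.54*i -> [-4.88, -14.42, -23.96, -33.5, -43.04]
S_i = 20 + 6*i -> [20, 26, 32, 38, 44]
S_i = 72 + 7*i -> [72, 79, 86, 93, 100]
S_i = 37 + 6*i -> [37, 43, 49, 55, 61]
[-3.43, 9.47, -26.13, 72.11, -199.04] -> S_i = -3.43*(-2.76)^i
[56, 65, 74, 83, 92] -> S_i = 56 + 9*i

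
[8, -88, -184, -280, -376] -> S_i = 8 + -96*i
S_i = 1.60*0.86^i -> [1.6, 1.38, 1.18, 1.02, 0.88]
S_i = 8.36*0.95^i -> [8.36, 7.94, 7.54, 7.17, 6.81]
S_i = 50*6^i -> [50, 300, 1800, 10800, 64800]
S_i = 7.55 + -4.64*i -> [7.55, 2.91, -1.73, -6.37, -11.01]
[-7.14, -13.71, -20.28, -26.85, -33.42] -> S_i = -7.14 + -6.57*i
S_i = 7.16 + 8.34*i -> [7.16, 15.5, 23.84, 32.18, 40.52]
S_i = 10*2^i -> [10, 20, 40, 80, 160]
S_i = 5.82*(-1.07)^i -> [5.82, -6.23, 6.66, -7.13, 7.63]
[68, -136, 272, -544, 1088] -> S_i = 68*-2^i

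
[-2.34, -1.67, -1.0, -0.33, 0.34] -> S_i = -2.34 + 0.67*i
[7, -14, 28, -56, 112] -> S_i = 7*-2^i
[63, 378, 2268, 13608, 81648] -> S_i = 63*6^i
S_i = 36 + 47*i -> [36, 83, 130, 177, 224]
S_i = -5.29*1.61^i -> [-5.29, -8.52, -13.71, -22.08, -35.54]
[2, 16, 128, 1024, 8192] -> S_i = 2*8^i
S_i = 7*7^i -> [7, 49, 343, 2401, 16807]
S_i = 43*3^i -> [43, 129, 387, 1161, 3483]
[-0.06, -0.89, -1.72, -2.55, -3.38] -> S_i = -0.06 + -0.83*i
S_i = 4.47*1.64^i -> [4.47, 7.33, 12.02, 19.72, 32.34]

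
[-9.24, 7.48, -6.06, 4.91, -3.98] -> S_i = -9.24*(-0.81)^i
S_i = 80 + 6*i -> [80, 86, 92, 98, 104]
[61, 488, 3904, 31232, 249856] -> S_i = 61*8^i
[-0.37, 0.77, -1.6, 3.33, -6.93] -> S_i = -0.37*(-2.08)^i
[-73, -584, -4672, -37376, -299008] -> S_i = -73*8^i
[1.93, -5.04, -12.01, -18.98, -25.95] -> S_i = 1.93 + -6.97*i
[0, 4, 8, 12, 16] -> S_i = 0 + 4*i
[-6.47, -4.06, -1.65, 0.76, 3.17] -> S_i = -6.47 + 2.41*i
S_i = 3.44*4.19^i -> [3.44, 14.41, 60.39, 253.05, 1060.27]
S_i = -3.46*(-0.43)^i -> [-3.46, 1.49, -0.64, 0.28, -0.12]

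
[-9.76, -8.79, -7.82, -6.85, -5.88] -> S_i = -9.76 + 0.97*i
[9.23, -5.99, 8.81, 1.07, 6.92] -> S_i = Random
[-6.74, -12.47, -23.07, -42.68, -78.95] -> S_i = -6.74*1.85^i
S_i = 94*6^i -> [94, 564, 3384, 20304, 121824]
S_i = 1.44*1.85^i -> [1.44, 2.66, 4.93, 9.12, 16.87]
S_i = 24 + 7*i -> [24, 31, 38, 45, 52]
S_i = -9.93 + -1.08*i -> [-9.93, -11.01, -12.09, -13.17, -14.25]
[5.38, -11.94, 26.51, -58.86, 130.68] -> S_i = 5.38*(-2.22)^i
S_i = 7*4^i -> [7, 28, 112, 448, 1792]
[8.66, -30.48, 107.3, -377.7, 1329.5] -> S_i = 8.66*(-3.52)^i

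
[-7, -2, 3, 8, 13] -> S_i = -7 + 5*i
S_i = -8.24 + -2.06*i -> [-8.24, -10.3, -12.36, -14.42, -16.48]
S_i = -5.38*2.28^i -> [-5.38, -12.27, -27.97, -63.77, -145.39]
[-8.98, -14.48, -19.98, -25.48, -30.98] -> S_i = -8.98 + -5.50*i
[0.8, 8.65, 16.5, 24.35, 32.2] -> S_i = 0.80 + 7.85*i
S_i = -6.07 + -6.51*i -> [-6.07, -12.58, -19.09, -25.6, -32.11]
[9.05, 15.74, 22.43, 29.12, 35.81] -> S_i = 9.05 + 6.69*i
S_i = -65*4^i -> [-65, -260, -1040, -4160, -16640]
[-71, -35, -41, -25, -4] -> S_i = Random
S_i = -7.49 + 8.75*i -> [-7.49, 1.26, 10.01, 18.76, 27.51]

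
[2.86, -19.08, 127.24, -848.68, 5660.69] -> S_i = 2.86*(-6.67)^i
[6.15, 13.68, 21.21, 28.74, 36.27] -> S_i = 6.15 + 7.53*i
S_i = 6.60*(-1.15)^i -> [6.6, -7.59, 8.73, -10.04, 11.54]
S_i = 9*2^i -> [9, 18, 36, 72, 144]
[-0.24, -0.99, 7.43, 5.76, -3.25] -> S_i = Random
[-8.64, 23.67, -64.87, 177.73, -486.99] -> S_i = -8.64*(-2.74)^i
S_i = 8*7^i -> [8, 56, 392, 2744, 19208]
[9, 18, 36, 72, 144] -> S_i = 9*2^i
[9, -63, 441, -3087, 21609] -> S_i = 9*-7^i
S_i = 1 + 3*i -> [1, 4, 7, 10, 13]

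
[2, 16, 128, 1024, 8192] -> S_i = 2*8^i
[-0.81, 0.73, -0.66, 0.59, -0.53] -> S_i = -0.81*(-0.90)^i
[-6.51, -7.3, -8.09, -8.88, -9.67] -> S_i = -6.51 + -0.79*i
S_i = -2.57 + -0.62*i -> [-2.57, -3.19, -3.81, -4.43, -5.05]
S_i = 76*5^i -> [76, 380, 1900, 9500, 47500]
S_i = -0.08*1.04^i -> [-0.08, -0.08, -0.09, -0.09, -0.09]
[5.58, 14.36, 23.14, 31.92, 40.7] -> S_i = 5.58 + 8.78*i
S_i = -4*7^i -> [-4, -28, -196, -1372, -9604]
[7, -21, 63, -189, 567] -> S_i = 7*-3^i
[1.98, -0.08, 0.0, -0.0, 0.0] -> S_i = 1.98*(-0.04)^i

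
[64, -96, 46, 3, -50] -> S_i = Random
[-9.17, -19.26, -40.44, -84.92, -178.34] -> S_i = -9.17*2.10^i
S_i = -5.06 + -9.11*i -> [-5.06, -14.17, -23.28, -32.39, -41.5]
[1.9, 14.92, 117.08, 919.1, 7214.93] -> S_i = 1.90*7.85^i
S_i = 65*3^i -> [65, 195, 585, 1755, 5265]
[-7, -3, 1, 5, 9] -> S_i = -7 + 4*i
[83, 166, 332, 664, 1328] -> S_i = 83*2^i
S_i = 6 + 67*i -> [6, 73, 140, 207, 274]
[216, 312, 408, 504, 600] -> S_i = 216 + 96*i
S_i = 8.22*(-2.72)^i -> [8.22, -22.36, 60.81, -165.42, 449.93]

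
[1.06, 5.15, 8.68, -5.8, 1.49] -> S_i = Random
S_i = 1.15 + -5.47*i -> [1.15, -4.32, -9.79, -15.26, -20.73]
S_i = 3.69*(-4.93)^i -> [3.69, -18.19, 89.69, -442.15, 2179.79]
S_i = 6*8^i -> [6, 48, 384, 3072, 24576]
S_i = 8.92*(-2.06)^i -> [8.92, -18.38, 37.85, -77.98, 160.63]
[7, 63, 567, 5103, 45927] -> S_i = 7*9^i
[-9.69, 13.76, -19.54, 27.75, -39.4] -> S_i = -9.69*(-1.42)^i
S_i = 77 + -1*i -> [77, 76, 75, 74, 73]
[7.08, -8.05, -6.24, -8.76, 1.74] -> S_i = Random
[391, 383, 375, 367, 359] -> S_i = 391 + -8*i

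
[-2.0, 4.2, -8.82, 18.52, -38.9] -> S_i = -2.00*(-2.10)^i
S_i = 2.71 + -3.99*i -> [2.71, -1.28, -5.27, -9.26, -13.25]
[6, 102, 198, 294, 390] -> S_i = 6 + 96*i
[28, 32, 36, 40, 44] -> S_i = 28 + 4*i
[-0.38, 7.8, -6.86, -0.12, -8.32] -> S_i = Random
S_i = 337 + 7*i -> [337, 344, 351, 358, 365]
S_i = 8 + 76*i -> [8, 84, 160, 236, 312]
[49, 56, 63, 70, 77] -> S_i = 49 + 7*i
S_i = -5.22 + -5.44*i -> [-5.22, -10.66, -16.1, -21.54, -26.98]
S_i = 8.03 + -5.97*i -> [8.03, 2.06, -3.91, -9.88, -15.85]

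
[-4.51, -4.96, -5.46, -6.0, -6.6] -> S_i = -4.51*1.10^i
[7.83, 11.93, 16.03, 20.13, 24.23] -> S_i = 7.83 + 4.10*i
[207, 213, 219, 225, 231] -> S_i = 207 + 6*i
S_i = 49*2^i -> [49, 98, 196, 392, 784]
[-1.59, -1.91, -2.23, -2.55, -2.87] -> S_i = -1.59 + -0.32*i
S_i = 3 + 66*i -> [3, 69, 135, 201, 267]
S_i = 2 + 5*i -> [2, 7, 12, 17, 22]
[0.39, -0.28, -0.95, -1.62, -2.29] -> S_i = 0.39 + -0.67*i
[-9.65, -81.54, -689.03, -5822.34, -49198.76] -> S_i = -9.65*8.45^i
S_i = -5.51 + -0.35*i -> [-5.51, -5.86, -6.21, -6.56, -6.91]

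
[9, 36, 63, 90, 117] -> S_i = 9 + 27*i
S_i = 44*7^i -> [44, 308, 2156, 15092, 105644]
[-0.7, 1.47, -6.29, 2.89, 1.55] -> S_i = Random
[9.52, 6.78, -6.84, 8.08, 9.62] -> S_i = Random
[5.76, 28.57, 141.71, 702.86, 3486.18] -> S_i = 5.76*4.96^i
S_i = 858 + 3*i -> [858, 861, 864, 867, 870]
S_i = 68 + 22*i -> [68, 90, 112, 134, 156]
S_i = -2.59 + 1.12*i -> [-2.59, -1.47, -0.35, 0.77, 1.89]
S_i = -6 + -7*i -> [-6, -13, -20, -27, -34]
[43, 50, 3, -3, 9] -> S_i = Random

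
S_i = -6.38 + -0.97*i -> [-6.38, -7.35, -8.32, -9.29, -10.26]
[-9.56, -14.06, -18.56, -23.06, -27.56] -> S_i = -9.56 + -4.50*i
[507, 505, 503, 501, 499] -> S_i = 507 + -2*i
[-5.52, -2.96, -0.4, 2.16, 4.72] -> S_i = -5.52 + 2.56*i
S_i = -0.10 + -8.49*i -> [-0.1, -8.59, -17.08, -25.57, -34.06]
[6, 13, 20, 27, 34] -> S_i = 6 + 7*i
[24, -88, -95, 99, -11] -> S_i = Random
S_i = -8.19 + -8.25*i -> [-8.19, -16.44, -24.69, -32.94, -41.19]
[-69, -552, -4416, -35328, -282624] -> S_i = -69*8^i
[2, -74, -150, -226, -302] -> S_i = 2 + -76*i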